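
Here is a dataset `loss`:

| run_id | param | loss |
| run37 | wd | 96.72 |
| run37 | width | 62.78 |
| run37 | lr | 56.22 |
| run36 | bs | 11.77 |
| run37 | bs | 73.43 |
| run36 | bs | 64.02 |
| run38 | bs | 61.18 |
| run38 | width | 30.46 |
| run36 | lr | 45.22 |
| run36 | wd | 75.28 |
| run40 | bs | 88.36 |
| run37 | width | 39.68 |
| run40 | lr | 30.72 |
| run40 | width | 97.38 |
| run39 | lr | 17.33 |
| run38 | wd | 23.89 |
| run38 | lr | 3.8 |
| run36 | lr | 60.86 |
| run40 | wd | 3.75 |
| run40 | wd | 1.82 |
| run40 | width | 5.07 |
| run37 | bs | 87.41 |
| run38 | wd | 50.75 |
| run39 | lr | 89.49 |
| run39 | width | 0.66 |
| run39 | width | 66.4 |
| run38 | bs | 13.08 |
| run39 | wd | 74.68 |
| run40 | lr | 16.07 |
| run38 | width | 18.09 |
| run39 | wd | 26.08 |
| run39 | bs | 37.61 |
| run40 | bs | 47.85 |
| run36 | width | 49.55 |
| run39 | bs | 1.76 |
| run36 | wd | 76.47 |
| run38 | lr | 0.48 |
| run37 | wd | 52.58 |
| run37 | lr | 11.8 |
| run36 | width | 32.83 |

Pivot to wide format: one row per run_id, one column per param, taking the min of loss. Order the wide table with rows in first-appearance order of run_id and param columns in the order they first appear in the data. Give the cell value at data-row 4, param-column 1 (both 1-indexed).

With rows in first-appearance order of run_id, row 4 is run_id=run40. param columns in first-appearance order: wd, width, lr, bs; column 1 is wd.
Long rows with run_id=run40, param=wd: min(3.75, 1.82) = 1.82.

1.82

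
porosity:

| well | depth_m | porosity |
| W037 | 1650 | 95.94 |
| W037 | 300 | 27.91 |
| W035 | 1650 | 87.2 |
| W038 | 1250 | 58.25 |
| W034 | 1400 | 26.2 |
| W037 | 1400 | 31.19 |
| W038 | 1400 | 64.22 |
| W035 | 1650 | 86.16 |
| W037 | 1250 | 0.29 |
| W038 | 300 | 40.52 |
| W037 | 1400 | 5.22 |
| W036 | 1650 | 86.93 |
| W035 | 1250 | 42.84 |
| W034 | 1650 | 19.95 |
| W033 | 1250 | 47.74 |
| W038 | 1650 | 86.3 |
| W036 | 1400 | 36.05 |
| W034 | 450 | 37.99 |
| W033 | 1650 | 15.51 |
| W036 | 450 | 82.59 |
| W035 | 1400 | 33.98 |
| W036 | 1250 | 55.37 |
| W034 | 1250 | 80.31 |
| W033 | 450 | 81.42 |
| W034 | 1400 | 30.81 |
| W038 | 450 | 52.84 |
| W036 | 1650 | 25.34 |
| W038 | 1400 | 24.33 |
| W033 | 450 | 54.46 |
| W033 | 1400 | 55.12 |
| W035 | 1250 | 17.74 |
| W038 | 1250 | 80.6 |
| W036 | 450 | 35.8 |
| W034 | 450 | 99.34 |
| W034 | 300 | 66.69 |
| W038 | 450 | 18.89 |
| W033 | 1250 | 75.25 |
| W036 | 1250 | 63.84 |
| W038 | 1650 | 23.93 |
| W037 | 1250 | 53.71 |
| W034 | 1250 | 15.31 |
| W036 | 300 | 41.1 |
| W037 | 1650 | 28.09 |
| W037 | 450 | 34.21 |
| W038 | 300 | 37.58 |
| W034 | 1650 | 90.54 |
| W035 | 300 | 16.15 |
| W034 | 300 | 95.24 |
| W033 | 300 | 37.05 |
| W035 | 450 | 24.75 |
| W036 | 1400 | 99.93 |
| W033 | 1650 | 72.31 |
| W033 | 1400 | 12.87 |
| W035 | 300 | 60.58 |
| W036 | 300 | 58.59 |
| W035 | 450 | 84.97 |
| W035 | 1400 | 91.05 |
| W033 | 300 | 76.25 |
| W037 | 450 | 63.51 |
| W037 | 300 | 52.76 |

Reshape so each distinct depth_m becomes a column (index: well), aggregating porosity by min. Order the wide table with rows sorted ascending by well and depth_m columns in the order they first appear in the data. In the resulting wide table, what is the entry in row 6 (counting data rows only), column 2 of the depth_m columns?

With rows sorted ascending by well, row 6 is well=W038. depth_m columns in first-appearance order: 1650, 300, 1250, 1400, 450; column 2 is 300.
Long rows with well=W038, depth_m=300: min(40.52, 37.58) = 37.58.

37.58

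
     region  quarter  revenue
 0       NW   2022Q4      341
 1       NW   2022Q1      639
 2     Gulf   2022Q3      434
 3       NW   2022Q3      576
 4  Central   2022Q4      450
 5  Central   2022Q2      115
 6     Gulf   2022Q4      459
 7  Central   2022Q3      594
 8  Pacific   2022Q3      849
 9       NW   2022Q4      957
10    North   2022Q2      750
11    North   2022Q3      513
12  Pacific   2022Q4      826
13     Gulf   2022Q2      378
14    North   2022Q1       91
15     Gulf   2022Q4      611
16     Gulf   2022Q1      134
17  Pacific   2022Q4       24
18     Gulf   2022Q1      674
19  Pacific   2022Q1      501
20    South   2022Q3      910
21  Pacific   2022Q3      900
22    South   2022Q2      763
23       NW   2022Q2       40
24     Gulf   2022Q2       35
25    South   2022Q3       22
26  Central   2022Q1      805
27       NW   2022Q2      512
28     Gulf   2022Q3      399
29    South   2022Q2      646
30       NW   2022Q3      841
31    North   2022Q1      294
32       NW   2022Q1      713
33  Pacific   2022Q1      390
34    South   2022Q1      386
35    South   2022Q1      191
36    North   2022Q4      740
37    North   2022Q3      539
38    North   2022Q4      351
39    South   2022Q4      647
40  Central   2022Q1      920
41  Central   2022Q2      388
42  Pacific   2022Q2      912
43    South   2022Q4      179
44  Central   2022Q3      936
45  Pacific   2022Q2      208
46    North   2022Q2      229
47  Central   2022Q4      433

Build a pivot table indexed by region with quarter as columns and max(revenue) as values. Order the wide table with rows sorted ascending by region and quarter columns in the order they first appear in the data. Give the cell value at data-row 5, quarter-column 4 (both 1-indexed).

912

With rows sorted ascending by region, row 5 is region=Pacific. quarter columns in first-appearance order: 2022Q4, 2022Q1, 2022Q3, 2022Q2; column 4 is 2022Q2.
Long rows with region=Pacific, quarter=2022Q2: max(912, 208) = 912.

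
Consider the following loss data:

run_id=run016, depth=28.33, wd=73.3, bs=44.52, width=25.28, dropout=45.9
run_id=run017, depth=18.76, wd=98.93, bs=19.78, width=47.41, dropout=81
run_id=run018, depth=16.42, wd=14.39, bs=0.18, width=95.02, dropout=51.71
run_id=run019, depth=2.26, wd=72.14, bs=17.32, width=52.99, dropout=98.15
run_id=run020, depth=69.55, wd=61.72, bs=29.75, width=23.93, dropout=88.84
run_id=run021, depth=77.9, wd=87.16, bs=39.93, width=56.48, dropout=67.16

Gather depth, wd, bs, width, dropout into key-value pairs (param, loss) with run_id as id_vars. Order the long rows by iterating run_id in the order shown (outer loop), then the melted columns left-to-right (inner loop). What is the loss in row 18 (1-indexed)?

30 rows total (6 × 5). Row 18: index ⌊(18-1)/5⌋ = 3 into run_id → run019; (18-1) mod 5 = 2 into the melted columns → bs.
So row 18 is (run019, bs, 17.32); loss = 17.32.

17.32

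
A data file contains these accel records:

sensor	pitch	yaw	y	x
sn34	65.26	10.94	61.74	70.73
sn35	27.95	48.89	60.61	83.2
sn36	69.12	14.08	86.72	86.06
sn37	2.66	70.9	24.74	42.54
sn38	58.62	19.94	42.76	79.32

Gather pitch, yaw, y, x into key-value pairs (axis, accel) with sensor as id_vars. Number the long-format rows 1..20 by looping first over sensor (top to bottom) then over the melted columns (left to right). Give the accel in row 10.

14.08

20 rows total (5 × 4). Row 10: index ⌊(10-1)/4⌋ = 2 into sensor → sn36; (10-1) mod 4 = 1 into the melted columns → yaw.
So row 10 is (sn36, yaw, 14.08); accel = 14.08.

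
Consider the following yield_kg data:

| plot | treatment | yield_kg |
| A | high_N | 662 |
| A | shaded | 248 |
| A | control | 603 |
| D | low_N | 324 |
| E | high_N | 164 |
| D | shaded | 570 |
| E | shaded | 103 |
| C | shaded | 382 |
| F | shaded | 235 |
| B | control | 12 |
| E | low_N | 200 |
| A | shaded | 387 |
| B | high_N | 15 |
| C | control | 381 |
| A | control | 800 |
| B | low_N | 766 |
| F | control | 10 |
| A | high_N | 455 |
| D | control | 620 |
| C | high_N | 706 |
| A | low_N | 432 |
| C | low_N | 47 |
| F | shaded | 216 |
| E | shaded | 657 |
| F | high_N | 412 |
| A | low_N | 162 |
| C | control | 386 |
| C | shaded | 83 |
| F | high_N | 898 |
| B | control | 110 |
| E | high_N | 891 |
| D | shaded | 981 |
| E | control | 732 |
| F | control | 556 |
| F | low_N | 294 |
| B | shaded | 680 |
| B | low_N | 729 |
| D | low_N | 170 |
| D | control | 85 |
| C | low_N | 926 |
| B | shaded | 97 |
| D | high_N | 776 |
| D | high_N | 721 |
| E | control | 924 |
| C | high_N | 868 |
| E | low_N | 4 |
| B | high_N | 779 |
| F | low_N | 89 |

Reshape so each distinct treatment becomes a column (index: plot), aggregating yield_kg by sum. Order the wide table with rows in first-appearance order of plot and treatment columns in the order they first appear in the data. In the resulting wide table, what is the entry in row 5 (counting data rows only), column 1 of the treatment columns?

With rows in first-appearance order of plot, row 5 is plot=F. treatment columns in first-appearance order: high_N, shaded, control, low_N; column 1 is high_N.
Long rows with plot=F, treatment=high_N: 412 + 898 = 1310.

1310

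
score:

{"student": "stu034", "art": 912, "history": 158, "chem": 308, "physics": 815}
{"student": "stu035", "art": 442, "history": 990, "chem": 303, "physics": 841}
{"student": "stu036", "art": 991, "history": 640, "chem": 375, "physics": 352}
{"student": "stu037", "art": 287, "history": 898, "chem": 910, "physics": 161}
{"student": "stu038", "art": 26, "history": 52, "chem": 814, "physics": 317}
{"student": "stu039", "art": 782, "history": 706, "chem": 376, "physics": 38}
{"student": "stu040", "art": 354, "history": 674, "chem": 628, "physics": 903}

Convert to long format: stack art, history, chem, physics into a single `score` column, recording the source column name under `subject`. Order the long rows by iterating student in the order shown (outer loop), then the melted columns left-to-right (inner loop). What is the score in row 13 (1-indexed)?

28 rows total (7 × 4). Row 13: index ⌊(13-1)/4⌋ = 3 into student → stu037; (13-1) mod 4 = 0 into the melted columns → art.
So row 13 is (stu037, art, 287); score = 287.

287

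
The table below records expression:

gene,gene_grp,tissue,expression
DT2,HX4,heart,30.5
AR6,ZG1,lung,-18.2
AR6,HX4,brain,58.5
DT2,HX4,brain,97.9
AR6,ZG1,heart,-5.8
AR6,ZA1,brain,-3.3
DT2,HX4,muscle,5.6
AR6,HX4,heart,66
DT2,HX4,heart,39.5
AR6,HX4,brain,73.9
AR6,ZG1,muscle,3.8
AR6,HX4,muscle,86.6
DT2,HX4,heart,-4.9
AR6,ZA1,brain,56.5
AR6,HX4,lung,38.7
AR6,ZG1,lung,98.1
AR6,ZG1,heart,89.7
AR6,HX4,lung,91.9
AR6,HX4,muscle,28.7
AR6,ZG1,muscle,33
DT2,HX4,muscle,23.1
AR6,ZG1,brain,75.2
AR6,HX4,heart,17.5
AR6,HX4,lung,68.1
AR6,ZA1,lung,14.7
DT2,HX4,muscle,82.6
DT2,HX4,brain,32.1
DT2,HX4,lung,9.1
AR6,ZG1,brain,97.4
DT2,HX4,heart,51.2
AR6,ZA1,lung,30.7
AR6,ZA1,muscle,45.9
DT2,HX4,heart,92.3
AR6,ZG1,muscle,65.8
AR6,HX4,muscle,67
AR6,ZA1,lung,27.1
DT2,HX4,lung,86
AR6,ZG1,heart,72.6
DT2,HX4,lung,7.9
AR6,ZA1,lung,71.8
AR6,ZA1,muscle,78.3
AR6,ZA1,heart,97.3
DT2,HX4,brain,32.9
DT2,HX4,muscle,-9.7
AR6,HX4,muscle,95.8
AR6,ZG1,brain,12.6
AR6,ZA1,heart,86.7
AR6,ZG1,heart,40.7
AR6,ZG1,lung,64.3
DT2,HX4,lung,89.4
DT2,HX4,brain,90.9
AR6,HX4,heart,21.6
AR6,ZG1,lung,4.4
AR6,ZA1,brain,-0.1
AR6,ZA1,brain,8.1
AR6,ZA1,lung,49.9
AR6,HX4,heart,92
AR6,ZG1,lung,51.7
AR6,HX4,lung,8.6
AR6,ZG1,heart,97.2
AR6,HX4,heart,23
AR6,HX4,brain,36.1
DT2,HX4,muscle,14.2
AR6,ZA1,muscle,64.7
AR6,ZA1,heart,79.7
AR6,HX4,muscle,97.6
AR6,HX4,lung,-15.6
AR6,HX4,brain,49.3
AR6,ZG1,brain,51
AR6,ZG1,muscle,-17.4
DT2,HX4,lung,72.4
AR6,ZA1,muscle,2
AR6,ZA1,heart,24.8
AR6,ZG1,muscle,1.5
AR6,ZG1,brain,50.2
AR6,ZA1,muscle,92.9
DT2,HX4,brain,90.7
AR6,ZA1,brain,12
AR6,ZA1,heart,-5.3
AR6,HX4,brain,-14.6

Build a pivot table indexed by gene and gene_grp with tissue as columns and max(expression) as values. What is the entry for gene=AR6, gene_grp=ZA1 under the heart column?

Rows with gene=AR6, gene_grp=ZA1 and tissue=heart: expression values are 97.3, 86.7, 79.7, 24.8, -5.3.
max(97.3, 86.7, 79.7, 24.8, -5.3) = 97.3.

97.3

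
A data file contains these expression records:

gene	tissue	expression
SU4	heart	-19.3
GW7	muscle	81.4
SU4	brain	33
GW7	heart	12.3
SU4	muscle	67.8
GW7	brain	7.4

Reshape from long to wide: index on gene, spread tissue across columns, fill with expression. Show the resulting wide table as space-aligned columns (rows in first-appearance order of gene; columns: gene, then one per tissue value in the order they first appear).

Columns: gene plus the 3 distinct tissue values (heart, muscle, brain).
For example, row SU4 column heart takes expression=-19.3 from the long row (SU4, heart).

gene  heart  muscle  brain
SU4   -19.3  67.8    33   
GW7   12.3   81.4    7.4  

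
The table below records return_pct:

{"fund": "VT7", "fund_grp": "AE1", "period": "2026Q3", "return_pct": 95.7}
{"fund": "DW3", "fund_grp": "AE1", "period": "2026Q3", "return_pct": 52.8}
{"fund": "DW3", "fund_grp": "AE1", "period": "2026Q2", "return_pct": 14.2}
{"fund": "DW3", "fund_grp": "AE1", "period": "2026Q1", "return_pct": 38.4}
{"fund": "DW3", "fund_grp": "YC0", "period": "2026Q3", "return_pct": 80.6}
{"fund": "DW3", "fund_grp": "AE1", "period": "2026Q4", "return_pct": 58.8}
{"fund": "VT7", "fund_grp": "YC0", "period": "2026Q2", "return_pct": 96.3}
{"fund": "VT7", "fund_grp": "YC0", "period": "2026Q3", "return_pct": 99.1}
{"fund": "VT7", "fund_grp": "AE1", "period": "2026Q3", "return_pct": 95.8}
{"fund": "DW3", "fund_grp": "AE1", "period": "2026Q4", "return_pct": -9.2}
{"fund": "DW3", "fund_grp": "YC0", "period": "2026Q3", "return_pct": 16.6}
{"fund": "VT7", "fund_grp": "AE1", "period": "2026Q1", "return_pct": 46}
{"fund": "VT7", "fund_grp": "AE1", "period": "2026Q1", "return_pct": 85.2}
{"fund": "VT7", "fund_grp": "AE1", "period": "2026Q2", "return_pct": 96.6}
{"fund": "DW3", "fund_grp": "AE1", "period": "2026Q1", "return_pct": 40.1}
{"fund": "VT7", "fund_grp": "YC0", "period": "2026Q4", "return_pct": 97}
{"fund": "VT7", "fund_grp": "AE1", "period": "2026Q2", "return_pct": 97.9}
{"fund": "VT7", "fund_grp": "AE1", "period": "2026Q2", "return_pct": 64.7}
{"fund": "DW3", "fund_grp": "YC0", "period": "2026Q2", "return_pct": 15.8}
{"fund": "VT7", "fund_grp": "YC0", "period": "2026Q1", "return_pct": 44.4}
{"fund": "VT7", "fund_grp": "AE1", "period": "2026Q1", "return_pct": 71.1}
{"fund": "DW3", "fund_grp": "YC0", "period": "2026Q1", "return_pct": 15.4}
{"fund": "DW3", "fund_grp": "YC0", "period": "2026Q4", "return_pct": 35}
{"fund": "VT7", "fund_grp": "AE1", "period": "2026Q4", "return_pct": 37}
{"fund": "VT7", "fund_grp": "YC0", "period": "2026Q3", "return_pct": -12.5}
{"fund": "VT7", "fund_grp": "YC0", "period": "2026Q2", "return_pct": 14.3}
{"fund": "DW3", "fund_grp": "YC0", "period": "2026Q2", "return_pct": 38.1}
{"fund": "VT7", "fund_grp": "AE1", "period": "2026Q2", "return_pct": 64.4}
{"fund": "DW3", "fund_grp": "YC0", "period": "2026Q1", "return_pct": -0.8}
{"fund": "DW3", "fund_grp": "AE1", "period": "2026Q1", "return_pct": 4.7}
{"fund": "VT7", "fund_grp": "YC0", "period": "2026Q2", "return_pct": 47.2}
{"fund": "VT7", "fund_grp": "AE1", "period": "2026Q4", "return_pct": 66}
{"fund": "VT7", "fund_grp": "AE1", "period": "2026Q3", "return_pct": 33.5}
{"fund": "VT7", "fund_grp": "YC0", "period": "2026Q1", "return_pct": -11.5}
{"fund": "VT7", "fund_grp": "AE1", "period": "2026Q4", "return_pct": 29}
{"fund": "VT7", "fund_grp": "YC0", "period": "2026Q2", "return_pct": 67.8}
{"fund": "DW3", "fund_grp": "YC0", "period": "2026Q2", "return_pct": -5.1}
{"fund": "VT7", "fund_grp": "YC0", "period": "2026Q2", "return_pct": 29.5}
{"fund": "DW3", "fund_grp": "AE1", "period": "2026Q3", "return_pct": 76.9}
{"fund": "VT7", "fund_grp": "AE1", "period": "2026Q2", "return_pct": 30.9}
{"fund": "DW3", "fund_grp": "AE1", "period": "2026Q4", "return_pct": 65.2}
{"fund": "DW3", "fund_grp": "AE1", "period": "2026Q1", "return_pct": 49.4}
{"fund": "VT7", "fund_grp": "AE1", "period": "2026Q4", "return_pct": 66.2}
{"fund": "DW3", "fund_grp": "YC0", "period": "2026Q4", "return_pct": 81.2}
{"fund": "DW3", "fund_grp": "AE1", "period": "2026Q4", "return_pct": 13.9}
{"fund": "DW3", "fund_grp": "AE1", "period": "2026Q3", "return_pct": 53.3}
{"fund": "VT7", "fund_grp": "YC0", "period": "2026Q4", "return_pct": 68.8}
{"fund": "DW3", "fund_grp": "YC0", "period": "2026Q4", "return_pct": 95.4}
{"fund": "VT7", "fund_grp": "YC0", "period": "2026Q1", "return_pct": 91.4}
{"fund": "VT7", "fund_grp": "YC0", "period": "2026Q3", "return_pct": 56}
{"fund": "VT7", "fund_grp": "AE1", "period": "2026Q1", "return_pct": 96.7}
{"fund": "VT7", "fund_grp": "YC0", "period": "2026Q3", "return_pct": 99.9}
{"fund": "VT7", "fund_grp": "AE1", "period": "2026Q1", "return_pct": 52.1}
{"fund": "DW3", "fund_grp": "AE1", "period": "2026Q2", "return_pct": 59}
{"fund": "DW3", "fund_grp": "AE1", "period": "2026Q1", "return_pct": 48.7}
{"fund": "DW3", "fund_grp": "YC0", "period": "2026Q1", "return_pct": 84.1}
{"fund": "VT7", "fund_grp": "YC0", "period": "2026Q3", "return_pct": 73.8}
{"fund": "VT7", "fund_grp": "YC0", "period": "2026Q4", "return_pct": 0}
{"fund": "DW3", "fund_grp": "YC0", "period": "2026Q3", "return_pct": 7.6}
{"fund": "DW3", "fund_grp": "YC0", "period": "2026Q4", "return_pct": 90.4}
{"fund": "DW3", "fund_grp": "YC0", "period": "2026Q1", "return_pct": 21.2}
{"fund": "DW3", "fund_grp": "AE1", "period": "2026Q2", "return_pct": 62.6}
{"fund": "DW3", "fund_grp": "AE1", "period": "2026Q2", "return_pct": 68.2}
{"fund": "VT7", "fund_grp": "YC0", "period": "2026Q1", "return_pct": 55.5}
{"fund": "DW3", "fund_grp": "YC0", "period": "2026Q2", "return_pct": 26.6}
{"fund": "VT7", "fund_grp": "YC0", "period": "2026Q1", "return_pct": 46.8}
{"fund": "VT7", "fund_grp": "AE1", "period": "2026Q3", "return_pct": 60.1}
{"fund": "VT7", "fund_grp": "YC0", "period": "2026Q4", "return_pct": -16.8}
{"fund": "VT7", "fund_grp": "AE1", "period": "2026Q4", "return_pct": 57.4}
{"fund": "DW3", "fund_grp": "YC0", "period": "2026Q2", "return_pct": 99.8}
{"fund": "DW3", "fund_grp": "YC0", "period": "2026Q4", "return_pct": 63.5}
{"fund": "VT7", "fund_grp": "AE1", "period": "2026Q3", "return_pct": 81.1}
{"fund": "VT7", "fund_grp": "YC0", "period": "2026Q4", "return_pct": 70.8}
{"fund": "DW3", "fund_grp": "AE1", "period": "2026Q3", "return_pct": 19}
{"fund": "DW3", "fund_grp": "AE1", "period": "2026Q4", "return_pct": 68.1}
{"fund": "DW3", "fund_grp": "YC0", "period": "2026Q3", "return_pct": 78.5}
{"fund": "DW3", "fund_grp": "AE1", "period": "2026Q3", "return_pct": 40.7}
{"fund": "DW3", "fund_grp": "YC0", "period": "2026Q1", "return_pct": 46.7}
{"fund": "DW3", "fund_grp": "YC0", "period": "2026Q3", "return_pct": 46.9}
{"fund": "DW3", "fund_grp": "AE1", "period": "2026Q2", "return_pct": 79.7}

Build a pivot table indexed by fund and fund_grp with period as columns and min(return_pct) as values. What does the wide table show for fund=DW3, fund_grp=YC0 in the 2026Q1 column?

Rows with fund=DW3, fund_grp=YC0 and period=2026Q1: return_pct values are 15.4, -0.8, 84.1, 21.2, 46.7.
min(15.4, -0.8, 84.1, 21.2, 46.7) = -0.8.

-0.8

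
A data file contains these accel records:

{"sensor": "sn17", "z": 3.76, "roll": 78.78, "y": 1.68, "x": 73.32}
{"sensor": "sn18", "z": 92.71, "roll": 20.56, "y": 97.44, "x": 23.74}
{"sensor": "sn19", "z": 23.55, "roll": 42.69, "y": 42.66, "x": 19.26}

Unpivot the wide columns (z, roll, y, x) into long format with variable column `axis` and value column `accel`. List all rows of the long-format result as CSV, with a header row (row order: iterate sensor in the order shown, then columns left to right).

sensor,axis,accel
sn17,z,3.76
sn17,roll,78.78
sn17,y,1.68
sn17,x,73.32
sn18,z,92.71
sn18,roll,20.56
sn18,y,97.44
sn18,x,23.74
sn19,z,23.55
sn19,roll,42.69
sn19,y,42.66
sn19,x,19.26

Each (sensor, column) pair becomes one row: 3 × 4 = 12 rows.
For example, (sn17, z) → accel=3.76.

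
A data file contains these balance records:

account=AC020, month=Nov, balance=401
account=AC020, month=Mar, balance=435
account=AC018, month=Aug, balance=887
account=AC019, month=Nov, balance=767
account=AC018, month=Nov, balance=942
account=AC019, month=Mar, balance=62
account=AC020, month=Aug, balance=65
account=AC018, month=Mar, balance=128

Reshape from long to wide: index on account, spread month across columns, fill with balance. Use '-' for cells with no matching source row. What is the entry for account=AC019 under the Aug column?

No long-format row has account=AC019 and month=Aug, so the cell is -.

-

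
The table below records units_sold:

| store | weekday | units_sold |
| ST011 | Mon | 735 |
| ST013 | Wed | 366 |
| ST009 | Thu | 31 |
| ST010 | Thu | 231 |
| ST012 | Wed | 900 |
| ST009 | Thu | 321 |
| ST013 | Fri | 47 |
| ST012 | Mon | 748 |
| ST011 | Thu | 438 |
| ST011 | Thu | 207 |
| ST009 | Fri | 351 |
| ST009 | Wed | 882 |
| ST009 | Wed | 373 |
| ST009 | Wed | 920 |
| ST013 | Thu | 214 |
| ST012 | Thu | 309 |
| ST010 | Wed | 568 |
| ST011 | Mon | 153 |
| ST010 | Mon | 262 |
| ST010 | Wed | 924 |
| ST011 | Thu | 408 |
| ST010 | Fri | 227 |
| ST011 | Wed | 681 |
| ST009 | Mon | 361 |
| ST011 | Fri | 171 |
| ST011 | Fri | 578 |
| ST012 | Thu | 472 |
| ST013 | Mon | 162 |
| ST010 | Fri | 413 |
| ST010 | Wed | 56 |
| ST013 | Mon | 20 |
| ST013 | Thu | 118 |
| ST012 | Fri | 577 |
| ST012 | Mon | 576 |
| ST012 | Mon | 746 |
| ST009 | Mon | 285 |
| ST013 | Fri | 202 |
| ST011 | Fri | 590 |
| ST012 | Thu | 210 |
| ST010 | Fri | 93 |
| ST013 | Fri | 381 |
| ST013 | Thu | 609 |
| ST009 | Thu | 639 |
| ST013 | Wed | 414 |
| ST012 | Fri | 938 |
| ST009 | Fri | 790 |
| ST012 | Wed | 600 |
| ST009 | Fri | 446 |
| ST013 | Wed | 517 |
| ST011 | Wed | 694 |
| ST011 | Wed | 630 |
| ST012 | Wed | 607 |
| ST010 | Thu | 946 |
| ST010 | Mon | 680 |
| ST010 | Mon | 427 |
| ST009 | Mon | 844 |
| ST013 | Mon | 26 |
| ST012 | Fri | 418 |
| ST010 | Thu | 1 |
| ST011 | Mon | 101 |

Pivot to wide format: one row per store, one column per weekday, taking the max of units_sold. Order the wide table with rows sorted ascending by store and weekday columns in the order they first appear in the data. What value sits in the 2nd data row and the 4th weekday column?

413

With rows sorted ascending by store, row 2 is store=ST010. weekday columns in first-appearance order: Mon, Wed, Thu, Fri; column 4 is Fri.
Long rows with store=ST010, weekday=Fri: max(227, 413, 93) = 413.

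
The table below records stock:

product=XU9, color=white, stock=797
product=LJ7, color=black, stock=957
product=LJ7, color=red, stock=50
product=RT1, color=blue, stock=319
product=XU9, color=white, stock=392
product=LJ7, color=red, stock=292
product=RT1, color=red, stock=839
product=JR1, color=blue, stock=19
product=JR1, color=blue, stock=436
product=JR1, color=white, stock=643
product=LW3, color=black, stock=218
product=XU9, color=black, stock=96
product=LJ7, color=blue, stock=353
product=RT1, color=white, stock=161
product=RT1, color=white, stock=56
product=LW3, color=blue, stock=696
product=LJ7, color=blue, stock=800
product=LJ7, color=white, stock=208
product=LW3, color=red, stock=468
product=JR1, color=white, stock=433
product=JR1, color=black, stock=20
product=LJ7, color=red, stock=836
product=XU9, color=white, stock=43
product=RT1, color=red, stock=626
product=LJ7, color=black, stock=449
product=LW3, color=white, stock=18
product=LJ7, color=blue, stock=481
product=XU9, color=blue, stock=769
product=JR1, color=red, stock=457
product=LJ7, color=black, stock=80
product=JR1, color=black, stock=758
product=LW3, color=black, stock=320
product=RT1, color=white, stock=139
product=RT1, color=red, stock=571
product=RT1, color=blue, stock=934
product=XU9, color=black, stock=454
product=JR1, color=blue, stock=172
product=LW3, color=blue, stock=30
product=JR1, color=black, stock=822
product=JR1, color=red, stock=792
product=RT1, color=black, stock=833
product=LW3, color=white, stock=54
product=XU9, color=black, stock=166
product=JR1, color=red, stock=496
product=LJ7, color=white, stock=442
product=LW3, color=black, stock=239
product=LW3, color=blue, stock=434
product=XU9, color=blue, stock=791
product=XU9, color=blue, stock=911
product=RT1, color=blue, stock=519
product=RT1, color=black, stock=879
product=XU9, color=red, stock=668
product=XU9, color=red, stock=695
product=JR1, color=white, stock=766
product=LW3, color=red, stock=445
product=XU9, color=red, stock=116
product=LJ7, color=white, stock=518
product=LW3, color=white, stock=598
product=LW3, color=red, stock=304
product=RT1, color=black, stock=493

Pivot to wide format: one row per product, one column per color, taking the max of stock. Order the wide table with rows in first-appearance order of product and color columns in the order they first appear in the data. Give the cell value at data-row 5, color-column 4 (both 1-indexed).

696

With rows in first-appearance order of product, row 5 is product=LW3. color columns in first-appearance order: white, black, red, blue; column 4 is blue.
Long rows with product=LW3, color=blue: max(696, 30, 434) = 696.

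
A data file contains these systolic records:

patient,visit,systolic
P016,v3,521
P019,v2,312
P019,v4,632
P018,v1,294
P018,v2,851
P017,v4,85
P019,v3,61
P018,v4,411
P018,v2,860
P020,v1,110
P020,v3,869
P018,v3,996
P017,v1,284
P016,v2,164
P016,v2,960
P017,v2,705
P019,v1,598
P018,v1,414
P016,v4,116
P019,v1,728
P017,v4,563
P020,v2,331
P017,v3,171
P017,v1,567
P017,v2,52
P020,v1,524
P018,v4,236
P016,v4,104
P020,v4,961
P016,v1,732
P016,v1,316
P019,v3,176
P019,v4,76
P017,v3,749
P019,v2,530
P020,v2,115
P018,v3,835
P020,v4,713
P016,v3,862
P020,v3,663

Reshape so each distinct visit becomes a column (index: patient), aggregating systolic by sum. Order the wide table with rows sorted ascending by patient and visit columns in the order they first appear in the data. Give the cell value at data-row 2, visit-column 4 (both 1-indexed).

With rows sorted ascending by patient, row 2 is patient=P017. visit columns in first-appearance order: v3, v2, v4, v1; column 4 is v1.
Long rows with patient=P017, visit=v1: 284 + 567 = 851.

851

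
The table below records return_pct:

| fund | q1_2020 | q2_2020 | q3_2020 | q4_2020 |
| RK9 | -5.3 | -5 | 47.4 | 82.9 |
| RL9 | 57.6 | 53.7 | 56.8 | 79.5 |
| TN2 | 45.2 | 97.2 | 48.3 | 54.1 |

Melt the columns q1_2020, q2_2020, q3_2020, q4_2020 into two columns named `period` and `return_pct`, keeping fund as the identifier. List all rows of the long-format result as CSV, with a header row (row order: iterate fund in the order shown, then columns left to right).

fund,period,return_pct
RK9,q1_2020,-5.3
RK9,q2_2020,-5
RK9,q3_2020,47.4
RK9,q4_2020,82.9
RL9,q1_2020,57.6
RL9,q2_2020,53.7
RL9,q3_2020,56.8
RL9,q4_2020,79.5
TN2,q1_2020,45.2
TN2,q2_2020,97.2
TN2,q3_2020,48.3
TN2,q4_2020,54.1

Each (fund, column) pair becomes one row: 3 × 4 = 12 rows.
For example, (RK9, q1_2020) → return_pct=-5.3.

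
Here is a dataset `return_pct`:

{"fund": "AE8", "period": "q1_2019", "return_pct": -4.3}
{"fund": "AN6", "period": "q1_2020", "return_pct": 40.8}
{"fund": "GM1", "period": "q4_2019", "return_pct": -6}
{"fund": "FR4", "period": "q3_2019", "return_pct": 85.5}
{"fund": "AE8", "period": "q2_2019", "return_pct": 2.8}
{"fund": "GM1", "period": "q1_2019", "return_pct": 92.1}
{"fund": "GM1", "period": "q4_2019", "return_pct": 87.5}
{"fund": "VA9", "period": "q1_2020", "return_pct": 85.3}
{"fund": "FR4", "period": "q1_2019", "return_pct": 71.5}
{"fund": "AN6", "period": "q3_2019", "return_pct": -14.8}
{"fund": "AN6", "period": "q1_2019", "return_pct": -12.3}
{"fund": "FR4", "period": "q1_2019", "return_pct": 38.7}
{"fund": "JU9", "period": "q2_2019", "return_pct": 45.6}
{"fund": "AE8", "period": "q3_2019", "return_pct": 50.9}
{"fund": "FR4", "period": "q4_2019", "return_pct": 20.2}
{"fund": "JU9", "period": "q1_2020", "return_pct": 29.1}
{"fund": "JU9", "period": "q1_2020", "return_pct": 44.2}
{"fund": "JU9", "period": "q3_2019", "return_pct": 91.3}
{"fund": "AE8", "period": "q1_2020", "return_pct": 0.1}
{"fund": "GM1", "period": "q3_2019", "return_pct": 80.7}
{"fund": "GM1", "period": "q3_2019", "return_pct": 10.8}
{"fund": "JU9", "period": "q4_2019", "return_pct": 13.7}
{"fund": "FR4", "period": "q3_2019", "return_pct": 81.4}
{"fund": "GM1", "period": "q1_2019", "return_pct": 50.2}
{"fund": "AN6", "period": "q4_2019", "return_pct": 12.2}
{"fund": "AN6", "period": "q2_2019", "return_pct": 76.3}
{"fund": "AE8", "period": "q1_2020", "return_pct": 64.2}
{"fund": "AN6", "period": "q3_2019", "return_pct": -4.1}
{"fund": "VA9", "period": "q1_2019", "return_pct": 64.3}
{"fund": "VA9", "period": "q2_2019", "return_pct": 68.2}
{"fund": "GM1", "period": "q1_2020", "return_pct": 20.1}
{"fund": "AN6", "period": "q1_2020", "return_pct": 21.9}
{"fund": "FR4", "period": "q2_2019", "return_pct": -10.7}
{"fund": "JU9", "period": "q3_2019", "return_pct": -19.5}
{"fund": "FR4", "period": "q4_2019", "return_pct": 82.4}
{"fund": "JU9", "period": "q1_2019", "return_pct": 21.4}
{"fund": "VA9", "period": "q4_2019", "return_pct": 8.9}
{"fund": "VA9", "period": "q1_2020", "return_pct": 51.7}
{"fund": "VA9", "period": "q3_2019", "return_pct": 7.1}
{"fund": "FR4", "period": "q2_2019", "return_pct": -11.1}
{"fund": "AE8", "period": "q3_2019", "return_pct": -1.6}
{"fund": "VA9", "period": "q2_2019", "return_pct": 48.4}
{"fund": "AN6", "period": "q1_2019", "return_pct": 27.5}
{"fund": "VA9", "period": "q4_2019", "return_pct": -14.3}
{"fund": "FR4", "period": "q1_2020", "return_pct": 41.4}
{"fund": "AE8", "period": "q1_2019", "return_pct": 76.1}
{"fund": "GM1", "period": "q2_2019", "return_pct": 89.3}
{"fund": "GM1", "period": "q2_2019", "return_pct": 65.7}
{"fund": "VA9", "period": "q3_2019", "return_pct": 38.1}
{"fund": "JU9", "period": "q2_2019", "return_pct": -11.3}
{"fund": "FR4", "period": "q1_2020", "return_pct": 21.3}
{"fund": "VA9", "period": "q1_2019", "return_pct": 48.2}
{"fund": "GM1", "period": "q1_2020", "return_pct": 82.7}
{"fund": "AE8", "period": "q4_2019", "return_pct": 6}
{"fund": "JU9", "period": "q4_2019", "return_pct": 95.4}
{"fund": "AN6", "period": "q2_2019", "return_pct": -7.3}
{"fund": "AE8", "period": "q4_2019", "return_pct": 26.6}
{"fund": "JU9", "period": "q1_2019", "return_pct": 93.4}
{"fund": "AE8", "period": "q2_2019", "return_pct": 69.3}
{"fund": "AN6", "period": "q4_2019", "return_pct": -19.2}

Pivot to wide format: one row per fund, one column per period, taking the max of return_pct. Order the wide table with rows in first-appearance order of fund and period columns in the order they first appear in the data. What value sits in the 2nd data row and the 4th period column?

With rows in first-appearance order of fund, row 2 is fund=AN6. period columns in first-appearance order: q1_2019, q1_2020, q4_2019, q3_2019, q2_2019; column 4 is q3_2019.
Long rows with fund=AN6, period=q3_2019: max(-14.8, -4.1) = -4.1.

-4.1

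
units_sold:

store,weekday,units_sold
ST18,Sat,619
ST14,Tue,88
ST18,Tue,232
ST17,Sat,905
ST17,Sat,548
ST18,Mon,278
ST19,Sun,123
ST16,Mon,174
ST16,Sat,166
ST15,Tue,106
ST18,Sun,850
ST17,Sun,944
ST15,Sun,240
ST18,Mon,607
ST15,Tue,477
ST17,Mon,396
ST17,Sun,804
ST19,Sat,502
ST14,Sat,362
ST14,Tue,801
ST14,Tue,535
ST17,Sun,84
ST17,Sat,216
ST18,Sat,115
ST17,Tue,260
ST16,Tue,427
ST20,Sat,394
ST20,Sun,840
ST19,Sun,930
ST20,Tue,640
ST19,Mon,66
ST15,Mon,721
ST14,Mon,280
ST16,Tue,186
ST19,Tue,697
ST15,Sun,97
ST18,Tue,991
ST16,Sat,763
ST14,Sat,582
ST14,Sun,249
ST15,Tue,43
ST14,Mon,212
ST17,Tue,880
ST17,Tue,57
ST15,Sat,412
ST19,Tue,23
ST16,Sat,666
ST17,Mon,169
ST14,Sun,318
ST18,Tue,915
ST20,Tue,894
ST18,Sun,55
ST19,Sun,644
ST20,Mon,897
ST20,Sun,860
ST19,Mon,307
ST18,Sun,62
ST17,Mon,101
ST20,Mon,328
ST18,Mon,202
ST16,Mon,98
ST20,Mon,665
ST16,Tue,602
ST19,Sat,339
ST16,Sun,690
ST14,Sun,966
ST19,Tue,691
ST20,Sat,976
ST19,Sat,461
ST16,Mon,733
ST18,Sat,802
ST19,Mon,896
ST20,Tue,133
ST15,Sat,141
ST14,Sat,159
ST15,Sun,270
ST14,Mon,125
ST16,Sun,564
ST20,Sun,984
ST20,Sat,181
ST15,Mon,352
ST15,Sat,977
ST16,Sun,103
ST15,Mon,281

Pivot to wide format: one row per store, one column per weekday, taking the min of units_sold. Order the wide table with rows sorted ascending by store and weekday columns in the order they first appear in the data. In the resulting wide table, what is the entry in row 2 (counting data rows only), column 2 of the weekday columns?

With rows sorted ascending by store, row 2 is store=ST15. weekday columns in first-appearance order: Sat, Tue, Mon, Sun; column 2 is Tue.
Long rows with store=ST15, weekday=Tue: min(106, 477, 43) = 43.

43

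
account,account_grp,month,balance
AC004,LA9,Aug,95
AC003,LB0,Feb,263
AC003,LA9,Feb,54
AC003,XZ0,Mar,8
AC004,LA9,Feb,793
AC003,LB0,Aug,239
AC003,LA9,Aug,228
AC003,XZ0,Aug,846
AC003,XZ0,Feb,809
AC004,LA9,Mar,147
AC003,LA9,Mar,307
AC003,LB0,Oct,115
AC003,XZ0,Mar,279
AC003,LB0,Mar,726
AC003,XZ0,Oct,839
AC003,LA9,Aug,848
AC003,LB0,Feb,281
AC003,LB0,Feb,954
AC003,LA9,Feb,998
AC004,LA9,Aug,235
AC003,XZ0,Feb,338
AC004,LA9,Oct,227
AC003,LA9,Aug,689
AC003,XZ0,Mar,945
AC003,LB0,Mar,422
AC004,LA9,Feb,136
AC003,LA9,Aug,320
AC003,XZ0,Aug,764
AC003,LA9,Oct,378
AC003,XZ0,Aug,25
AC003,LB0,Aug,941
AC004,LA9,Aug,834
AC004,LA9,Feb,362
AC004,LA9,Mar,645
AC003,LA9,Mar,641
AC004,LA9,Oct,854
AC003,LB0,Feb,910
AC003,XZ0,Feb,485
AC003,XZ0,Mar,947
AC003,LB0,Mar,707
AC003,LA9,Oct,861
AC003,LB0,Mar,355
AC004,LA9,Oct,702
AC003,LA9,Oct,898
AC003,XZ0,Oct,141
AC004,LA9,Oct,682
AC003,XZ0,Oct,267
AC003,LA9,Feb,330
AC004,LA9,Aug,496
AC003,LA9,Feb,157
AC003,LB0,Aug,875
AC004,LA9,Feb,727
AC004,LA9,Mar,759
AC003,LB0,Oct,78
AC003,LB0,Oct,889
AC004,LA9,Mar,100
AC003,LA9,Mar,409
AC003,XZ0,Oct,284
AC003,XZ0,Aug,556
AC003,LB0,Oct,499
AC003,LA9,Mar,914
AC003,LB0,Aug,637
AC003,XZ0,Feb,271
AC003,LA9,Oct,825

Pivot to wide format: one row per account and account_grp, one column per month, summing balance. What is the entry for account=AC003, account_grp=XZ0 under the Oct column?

Rows with account=AC003, account_grp=XZ0 and month=Oct: balance values are 839, 141, 267, 284.
839 + 141 + 267 + 284 = 1531.

1531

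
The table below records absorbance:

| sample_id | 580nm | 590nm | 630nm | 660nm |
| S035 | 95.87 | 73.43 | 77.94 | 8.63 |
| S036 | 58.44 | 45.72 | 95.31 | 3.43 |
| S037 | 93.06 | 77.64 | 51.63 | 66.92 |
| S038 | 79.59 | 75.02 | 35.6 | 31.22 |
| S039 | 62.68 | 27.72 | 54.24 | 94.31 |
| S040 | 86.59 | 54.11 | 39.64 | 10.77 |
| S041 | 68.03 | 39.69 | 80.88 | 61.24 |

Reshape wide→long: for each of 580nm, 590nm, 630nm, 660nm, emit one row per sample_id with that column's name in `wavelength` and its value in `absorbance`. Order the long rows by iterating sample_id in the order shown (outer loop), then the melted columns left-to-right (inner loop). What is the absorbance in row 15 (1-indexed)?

28 rows total (7 × 4). Row 15: index ⌊(15-1)/4⌋ = 3 into sample_id → S038; (15-1) mod 4 = 2 into the melted columns → 630nm.
So row 15 is (S038, 630nm, 35.6); absorbance = 35.6.

35.6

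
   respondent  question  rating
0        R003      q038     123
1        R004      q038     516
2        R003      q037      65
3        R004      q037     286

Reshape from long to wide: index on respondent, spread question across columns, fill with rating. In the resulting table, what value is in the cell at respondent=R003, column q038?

Wide layout: rows indexed by respondent, columns are the 2 distinct question values (q038, q037).
Cell (respondent=R003, question=q038) draws from the long row where respondent=R003 and question=q038, which has rating=123.

123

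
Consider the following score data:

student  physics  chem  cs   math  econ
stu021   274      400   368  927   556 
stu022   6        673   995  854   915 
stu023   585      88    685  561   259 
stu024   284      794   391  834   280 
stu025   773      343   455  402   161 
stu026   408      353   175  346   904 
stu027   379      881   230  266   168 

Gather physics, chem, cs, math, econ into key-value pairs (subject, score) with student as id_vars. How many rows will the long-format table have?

35

7 student values × 5 melted columns = 35 rows.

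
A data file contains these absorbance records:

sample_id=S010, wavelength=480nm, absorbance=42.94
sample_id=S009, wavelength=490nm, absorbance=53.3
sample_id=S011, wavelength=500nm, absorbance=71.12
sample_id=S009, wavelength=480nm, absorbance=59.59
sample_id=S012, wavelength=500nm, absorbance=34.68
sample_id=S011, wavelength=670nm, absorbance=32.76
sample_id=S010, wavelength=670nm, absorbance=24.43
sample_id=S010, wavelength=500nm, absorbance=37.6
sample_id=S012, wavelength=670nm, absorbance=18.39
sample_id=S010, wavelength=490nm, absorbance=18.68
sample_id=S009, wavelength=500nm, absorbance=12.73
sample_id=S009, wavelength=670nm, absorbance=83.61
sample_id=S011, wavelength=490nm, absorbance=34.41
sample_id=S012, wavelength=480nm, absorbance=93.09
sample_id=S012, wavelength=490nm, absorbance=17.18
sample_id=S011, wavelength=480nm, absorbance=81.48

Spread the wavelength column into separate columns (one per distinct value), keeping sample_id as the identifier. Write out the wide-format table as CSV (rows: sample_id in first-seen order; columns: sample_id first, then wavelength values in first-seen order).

Columns: sample_id plus the 4 distinct wavelength values (480nm, 490nm, 500nm, 670nm).
For example, row S010 column 480nm takes absorbance=42.94 from the long row (S010, 480nm).

sample_id,480nm,490nm,500nm,670nm
S010,42.94,18.68,37.6,24.43
S009,59.59,53.3,12.73,83.61
S011,81.48,34.41,71.12,32.76
S012,93.09,17.18,34.68,18.39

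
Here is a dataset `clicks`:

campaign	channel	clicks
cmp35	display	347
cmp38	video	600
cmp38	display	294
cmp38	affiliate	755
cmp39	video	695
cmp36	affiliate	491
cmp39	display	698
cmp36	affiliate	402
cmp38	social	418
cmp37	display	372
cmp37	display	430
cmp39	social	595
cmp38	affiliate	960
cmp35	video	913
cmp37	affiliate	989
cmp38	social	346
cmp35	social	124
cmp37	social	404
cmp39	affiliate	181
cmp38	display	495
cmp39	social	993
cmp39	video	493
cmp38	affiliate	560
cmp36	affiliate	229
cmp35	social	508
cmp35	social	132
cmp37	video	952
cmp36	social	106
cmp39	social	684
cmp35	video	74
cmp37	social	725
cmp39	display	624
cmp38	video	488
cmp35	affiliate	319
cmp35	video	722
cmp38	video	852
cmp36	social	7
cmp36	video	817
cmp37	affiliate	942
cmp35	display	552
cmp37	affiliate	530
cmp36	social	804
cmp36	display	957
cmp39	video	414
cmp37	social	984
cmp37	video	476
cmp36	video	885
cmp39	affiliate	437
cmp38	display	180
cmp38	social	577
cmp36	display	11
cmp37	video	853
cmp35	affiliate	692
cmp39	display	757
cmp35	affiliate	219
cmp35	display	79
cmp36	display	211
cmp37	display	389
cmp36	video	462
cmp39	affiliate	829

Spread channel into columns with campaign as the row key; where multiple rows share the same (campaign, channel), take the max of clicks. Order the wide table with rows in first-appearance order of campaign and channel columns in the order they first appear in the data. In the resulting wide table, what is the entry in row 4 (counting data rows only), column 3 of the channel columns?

491

With rows in first-appearance order of campaign, row 4 is campaign=cmp36. channel columns in first-appearance order: display, video, affiliate, social; column 3 is affiliate.
Long rows with campaign=cmp36, channel=affiliate: max(491, 402, 229) = 491.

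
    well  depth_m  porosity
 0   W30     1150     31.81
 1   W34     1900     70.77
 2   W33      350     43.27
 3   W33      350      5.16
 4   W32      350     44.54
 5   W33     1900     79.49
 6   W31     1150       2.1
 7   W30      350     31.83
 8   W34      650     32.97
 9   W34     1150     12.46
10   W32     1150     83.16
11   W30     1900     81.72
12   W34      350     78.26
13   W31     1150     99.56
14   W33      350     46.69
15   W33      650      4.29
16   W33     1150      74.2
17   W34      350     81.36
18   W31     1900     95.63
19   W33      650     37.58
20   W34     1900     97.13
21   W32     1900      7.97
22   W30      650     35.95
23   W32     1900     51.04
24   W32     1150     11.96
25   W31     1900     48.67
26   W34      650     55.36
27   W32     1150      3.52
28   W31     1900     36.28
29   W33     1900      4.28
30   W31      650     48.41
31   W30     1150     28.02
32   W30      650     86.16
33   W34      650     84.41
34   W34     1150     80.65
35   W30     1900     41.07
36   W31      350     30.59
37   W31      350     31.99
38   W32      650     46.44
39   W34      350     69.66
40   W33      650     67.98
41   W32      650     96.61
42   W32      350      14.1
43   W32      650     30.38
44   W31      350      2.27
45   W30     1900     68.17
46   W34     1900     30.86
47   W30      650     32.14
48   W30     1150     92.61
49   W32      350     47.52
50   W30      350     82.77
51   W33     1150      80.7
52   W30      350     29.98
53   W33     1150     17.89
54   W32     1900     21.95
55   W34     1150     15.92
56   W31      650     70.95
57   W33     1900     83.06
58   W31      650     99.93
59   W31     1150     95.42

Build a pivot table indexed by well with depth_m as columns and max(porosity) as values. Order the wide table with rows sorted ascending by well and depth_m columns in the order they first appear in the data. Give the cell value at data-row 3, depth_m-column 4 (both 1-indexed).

With rows sorted ascending by well, row 3 is well=W32. depth_m columns in first-appearance order: 1150, 1900, 350, 650; column 4 is 650.
Long rows with well=W32, depth_m=650: max(46.44, 96.61, 30.38) = 96.61.

96.61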